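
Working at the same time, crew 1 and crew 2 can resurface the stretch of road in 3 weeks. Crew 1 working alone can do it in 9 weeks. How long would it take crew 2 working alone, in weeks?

Combined rate is 1/3 per week.
Known contribution: 1/9 per week.
So crew 2's rate is 1/3 − 1/9 = 2/9, meaning 9/2 weeks alone.

9/2 weeks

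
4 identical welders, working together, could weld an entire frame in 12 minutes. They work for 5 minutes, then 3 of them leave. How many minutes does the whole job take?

33 minutes

One welder does 1/48 of the job per minute.
After 5 minutes with 4 welders, 5/12 is done (7/12 left).
With 1 welder the rate is 1/48, so the rest takes 7/12 ÷ 1/48 = 28 minutes.
Total = 5 + 28 = 33 minutes.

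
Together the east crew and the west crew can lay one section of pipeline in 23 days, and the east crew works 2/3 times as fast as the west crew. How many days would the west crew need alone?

Let the west crew's rate be r; then the east crew's rate is (2/3)r, so together (2/3 + 1)r = (5/3)r = 1/23.
Thus r = 3/115 per day.
The west crew alone: 115/3 days; the east crew alone: 115/2 days.

115/3 days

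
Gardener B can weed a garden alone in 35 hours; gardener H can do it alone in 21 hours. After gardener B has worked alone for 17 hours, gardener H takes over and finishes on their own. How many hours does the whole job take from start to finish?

In 17 hours gardener B does 17/35 of the job, leaving 18/35.
Gardener H works at 1/21 per hour, so finishing takes 18/35 ÷ 1/21 = 54/5 hours.
Total time = 17 + 54/5 = 139/5 hours.

139/5 hours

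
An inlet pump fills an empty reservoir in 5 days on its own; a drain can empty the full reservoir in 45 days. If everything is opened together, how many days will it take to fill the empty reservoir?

45/8 days

Net rate = 1/5 − 1/45 = (9 − 1)/45 = 8/45 per day.
Filling time = 1 ÷ (8/45) = 45/8 days.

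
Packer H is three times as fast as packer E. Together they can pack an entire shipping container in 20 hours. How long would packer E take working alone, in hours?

80 hours

Let packer E's rate be r; then packer H's rate is 3r, so together (3 + 1)r = 4r = 1/20.
Thus r = 1/80 per hour.
Packer E alone: 80 hours; packer H alone: 80/3 hours.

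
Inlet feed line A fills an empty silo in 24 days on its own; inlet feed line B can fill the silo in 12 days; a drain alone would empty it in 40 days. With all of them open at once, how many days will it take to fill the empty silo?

Net rate = 1/24 + 1/12 − 1/40 = (5 + 10 − 3)/120 = 12/120 = 1/10 per day.
Filling time = 1 ÷ (1/10) = 10 days.

10 days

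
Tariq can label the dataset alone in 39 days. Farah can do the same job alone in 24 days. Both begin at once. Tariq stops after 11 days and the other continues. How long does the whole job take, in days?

224/13 days

In the first 11 days the combined rate is 7/104, so 77/104 of the job is done, leaving 27/104.
After Tariq leaves the rate is 1/24 per day; the remaining 27/104 takes 81/13 days.
Total = 11 + 81/13 = 224/13 days.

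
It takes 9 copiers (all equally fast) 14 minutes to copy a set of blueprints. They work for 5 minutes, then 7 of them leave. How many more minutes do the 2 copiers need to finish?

One copier does 1/126 of the job per minute.
After 5 minutes with 9 copiers, 5/14 is done (9/14 left).
With 2 copiers the rate is 2/126 = 1/63, so the rest takes 9/14 ÷ 1/63 = 81/2 minutes.

81/2 minutes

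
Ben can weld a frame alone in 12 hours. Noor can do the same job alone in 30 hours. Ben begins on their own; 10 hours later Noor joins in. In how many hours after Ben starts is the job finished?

80/7 hours

In the first 10 hours Ben alone does 10/12 = 5/6 of the job, leaving 1/6.
Once everyone is working, combined rate: 1/12 + 1/30 = (5 + 2)/60 = 7/60 per hour.
Remaining 1/6 at 7/60 per hour takes 10/7 hours.
Total from the start = 10 + 10/7 = 80/7 hours.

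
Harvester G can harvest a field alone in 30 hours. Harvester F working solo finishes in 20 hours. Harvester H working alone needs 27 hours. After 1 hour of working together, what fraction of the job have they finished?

Combined rate: 1/30 + 1/20 + 1/27 = (18 + 27 + 20)/540 = 65/540 = 13/108 per hour.
In 1 hour they complete 1·13/108 = 13/108 of the job.

13/108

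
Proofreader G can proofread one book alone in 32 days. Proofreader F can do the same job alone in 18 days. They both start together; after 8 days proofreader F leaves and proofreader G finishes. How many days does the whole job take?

160/9 days

In the first 8 days the combined rate is 25/288, so 25/36 of the job is done, leaving 11/36.
After proofreader F leaves the rate is 1/32 per day; the remaining 11/36 takes 88/9 days.
Total = 8 + 88/9 = 160/9 days.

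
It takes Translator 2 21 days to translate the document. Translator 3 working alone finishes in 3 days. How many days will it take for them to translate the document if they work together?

21/8 days

With two workers the combined time is the product over the sum: 21·3/(21+3) = 63/24 = 21/8 days.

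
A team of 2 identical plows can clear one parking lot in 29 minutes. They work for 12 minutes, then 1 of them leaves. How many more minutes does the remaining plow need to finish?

34 minutes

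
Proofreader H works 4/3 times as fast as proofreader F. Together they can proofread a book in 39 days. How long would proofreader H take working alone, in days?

273/4 days

Let proofreader F's rate be r; then proofreader H's rate is (4/3)r, so together (4/3 + 1)r = (7/3)r = 1/39.
Thus r = 1/91 per day.
Proofreader F alone: 91 days; proofreader H alone: 273/4 days.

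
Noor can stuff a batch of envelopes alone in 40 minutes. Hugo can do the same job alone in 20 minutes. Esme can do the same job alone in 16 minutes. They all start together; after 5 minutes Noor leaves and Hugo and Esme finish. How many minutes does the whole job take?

In the first 5 minutes the combined rate is 11/80, so 11/16 of the job is done, leaving 5/16.
After Noor leaves the rate is 9/80 per minute; the remaining 5/16 takes 25/9 minutes.
Total = 5 + 25/9 = 70/9 minutes.

70/9 minutes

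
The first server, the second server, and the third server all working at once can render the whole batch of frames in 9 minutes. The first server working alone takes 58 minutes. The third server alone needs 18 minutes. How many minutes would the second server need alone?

261/10 minutes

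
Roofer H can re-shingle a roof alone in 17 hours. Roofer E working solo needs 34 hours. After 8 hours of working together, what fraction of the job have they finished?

Combined rate: 1/17 + 1/34 = (2 + 1)/34 = 3/34 per hour.
In 8 hours they complete 8·3/34 = 12/17 of the job.

12/17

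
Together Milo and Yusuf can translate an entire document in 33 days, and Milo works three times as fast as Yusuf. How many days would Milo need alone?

44 days

Let Yusuf's rate be r; then Milo's rate is 3r, so together (3 + 1)r = 4r = 1/33.
Thus r = 1/132 per day.
Yusuf alone: 132 days; Milo alone: 44 days.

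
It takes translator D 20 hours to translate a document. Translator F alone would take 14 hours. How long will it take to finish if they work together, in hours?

140/17 hours

With two workers the combined time is the product over the sum: 20·14/(20+14) = 280/34 = 140/17 hours.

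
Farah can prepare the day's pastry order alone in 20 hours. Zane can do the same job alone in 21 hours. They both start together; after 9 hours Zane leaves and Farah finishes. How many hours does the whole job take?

In the first 9 hours the combined rate is 41/420, so 123/140 of the job is done, leaving 17/140.
After Zane leaves the rate is 1/20 per hour; the remaining 17/140 takes 17/7 hours.
Total = 9 + 17/7 = 80/7 hours.

80/7 hours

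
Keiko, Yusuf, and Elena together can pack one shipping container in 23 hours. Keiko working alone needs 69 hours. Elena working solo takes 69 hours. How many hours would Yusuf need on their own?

Combined rate is 1/23 per hour.
Known contribution: 1/69 + 1/69 = (1 + 1)/69 = 2/69 per hour.
So Yusuf's rate is 1/23 − 2/69 = 1/69, meaning 69 hours alone.

69 hours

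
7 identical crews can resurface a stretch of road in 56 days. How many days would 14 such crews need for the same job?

28 days

Total work is 7·56 = 392 crew-days.
With 14 crews: 392/14 = 28 days.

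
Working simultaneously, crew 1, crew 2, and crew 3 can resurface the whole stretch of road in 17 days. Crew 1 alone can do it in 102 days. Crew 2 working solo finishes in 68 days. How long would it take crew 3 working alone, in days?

204/7 days

Combined rate is 1/17 per day.
Known contribution: 1/102 + 1/68 = (2 + 3)/204 = 5/204 per day.
So crew 3's rate is 1/17 − 5/204 = 7/204, meaning 204/7 days alone.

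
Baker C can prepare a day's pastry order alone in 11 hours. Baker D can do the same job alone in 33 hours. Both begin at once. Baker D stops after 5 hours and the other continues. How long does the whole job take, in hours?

28/3 hours

In the first 5 hours the combined rate is 4/33, so 20/33 of the job is done, leaving 13/33.
After baker D leaves the rate is 1/11 per hour; the remaining 13/33 takes 13/3 hours.
Total = 5 + 13/3 = 28/3 hours.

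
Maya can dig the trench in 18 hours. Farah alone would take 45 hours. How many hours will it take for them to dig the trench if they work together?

With two workers the combined time is the product over the sum: 18·45/(18+45) = 810/63 = 90/7 hours.

90/7 hours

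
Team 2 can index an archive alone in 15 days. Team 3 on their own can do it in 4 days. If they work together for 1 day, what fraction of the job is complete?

19/60

Combined rate: 1/15 + 1/4 = (4 + 15)/60 = 19/60 per day.
In 1 day they complete 1·19/60 = 19/60 of the job.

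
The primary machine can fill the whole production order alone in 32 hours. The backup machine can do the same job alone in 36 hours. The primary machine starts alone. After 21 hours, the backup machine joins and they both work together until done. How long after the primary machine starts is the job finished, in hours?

456/17 hours

In the first 21 hours the primary machine alone does 21/32 of the job, leaving 11/32.
Once everyone is working, combined rate: 1/32 + 1/36 = (9 + 8)/288 = 17/288 per hour.
Remaining 11/32 at 17/288 per hour takes 99/17 hours.
Total from the start = 21 + 99/17 = 456/17 hours.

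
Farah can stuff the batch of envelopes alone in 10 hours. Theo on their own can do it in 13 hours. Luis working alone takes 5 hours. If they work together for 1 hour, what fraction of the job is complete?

Combined rate: 1/10 + 1/13 + 1/5 = (13 + 10 + 26)/130 = 49/130 per hour.
In 1 hour they complete 1·49/130 = 49/130 of the job.

49/130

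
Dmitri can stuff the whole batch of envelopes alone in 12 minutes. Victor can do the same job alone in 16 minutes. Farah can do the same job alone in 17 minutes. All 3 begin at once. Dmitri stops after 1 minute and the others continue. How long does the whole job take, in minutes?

68/9 minutes

In the first 1 minute the combined rate is 167/816, so 167/816 of the job is done, leaving 649/816.
After Dmitri leaves the rate is 33/272 per minute; the remaining 649/816 takes 59/9 minutes.
Total = 1 + 59/9 = 68/9 minutes.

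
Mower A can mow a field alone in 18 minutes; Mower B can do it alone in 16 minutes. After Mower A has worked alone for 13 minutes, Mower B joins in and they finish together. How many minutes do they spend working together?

In 13 minutes Mower A does 13/18 of the job, leaving 5/18.
Mower A and Mower B together work at 17/144 per minute, so finishing takes 5/18 ÷ 17/144 = 40/17 minutes.

40/17 minutes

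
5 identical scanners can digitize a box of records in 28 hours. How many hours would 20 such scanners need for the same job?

Total work is 5·28 = 140 scanner-hours.
With 20 scanners: 140/20 = 7 hours.

7 hours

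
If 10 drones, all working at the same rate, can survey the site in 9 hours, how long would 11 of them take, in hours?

Total work is 10·9 = 90 drone-hours.
With 11 drones: 90/11 hours.

90/11 hours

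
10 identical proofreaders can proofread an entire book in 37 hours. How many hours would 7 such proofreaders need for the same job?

Total work is 10·37 = 370 proofreader-hours.
With 7 proofreaders: 370/7 hours.

370/7 hours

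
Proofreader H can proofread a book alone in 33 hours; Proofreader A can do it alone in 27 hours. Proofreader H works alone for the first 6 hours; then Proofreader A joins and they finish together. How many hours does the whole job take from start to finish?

In 6 hours Proofreader H does 6/33 = 2/11 of the job, leaving 9/11.
Proofreader H and Proofreader A together work at 20/297 per hour, so finishing takes 9/11 ÷ 20/297 = 243/20 hours.
Total time = 6 + 243/20 = 363/20 hours.

363/20 hours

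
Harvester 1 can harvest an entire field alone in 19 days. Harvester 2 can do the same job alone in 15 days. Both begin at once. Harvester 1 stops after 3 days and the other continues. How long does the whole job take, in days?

240/19 days

In the first 3 days the combined rate is 34/285, so 34/95 of the job is done, leaving 61/95.
After Harvester 1 leaves the rate is 1/15 per day; the remaining 61/95 takes 183/19 days.
Total = 3 + 183/19 = 240/19 days.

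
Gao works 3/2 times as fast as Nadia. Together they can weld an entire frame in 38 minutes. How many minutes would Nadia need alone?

Let Nadia's rate be r; then Gao's rate is (3/2)r, so together (3/2 + 1)r = (5/2)r = 1/38.
Thus r = 1/95 per minute.
Nadia alone: 95 minutes; Gao alone: 190/3 minutes.

95 minutes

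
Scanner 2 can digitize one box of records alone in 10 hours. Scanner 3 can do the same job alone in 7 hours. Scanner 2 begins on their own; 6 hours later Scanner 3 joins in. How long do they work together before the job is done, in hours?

28/17 hours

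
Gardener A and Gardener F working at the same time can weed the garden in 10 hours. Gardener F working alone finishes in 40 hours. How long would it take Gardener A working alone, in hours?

Combined rate is 1/10 per hour.
Known contribution: 1/40 per hour.
So Gardener A's rate is 1/10 − 1/40 = 3/40, meaning 40/3 hours alone.

40/3 hours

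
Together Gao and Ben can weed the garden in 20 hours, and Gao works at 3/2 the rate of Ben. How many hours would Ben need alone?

50 hours

Let Ben's rate be r; then Gao's rate is (3/2)r, so together (3/2 + 1)r = (5/2)r = 1/20.
Thus r = 1/50 per hour.
Ben alone: 50 hours; Gao alone: 100/3 hours.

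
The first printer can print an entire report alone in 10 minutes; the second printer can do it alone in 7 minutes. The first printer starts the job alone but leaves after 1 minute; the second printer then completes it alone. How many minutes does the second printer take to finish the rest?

63/10 minutes

In 1 minute the first printer does 1/10 of the job, leaving 9/10.
The second printer works at 1/7 per minute, so finishing takes 9/10 ÷ 1/7 = 63/10 minutes.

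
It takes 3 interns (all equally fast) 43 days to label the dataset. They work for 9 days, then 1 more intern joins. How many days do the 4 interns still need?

One intern does 1/129 of the job per day.
After 9 days with 3 interns, 9/43 is done (34/43 left).
With 4 interns the rate is 4/129, so the rest takes 34/43 ÷ 4/129 = 51/2 days.

51/2 days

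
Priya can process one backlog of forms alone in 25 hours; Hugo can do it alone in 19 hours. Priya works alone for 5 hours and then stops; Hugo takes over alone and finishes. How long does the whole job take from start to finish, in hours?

In 5 hours Priya does 5/25 = 1/5 of the job, leaving 4/5.
Hugo works at 1/19 per hour, so finishing takes 4/5 ÷ 1/19 = 76/5 hours.
Total time = 5 + 76/5 = 101/5 hours.

101/5 hours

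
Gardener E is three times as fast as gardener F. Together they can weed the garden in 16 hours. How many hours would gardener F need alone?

64 hours

Let gardener F's rate be r; then gardener E's rate is 3r, so together (3 + 1)r = 4r = 1/16.
Thus r = 1/64 per hour.
Gardener F alone: 64 hours; gardener E alone: 64/3 hours.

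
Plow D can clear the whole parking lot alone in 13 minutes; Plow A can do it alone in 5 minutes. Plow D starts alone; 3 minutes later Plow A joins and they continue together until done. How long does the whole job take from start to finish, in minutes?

52/9 minutes

In 3 minutes Plow D does 3/13 of the job, leaving 10/13.
Plow D and Plow A together work at 18/65 per minute, so finishing takes 10/13 ÷ 18/65 = 25/9 minutes.
Total time = 3 + 25/9 = 52/9 minutes.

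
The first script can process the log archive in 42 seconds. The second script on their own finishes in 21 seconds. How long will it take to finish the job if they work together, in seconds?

14 seconds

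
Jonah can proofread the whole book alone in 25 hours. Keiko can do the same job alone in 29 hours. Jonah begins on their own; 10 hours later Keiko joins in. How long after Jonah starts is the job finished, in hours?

In the first 10 hours Jonah alone does 10/25 = 2/5 of the job, leaving 3/5.
Once everyone is working, combined rate: 1/25 + 1/29 = (29 + 25)/725 = 54/725 per hour.
Remaining 3/5 at 54/725 per hour takes 145/18 hours.
Total from the start = 10 + 145/18 = 325/18 hours.

325/18 hours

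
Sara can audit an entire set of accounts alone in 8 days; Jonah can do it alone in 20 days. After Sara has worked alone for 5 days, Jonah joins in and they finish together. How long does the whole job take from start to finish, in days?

50/7 days

In 5 days Sara does 5/8 of the job, leaving 3/8.
Sara and Jonah together work at 7/40 per day, so finishing takes 3/8 ÷ 7/40 = 15/7 days.
Total time = 5 + 15/7 = 50/7 days.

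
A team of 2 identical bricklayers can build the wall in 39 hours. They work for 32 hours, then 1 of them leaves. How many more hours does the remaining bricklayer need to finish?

One bricklayer does 1/78 of the job per hour.
After 32 hours with 2 bricklayers, 32/39 is done (7/39 left).
With 1 bricklayer the rate is 1/78, so the rest takes 7/39 ÷ 1/78 = 14 hours.

14 hours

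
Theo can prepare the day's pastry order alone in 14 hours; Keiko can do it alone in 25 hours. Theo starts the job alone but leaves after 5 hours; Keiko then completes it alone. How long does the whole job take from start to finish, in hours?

In 5 hours Theo does 5/14 of the job, leaving 9/14.
Keiko works at 1/25 per hour, so finishing takes 9/14 ÷ 1/25 = 225/14 hours.
Total time = 5 + 225/14 = 295/14 hours.

295/14 hours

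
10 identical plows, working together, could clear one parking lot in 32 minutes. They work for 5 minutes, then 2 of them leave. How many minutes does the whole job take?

One plow does 1/320 of the job per minute.
After 5 minutes with 10 plows, 5/32 is done (27/32 left).
With 8 plows the rate is 8/320 = 1/40, so the rest takes 27/32 ÷ 1/40 = 135/4 minutes.
Total = 5 + 135/4 = 155/4 minutes.

155/4 minutes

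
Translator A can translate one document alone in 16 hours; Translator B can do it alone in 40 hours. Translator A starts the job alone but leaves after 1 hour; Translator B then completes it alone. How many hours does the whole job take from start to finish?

In 1 hour Translator A does 1/16 of the job, leaving 15/16.
Translator B works at 1/40 per hour, so finishing takes 15/16 ÷ 1/40 = 75/2 hours.
Total time = 1 + 75/2 = 77/2 hours.

77/2 hours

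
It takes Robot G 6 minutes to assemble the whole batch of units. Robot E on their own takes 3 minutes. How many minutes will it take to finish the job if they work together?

2 minutes

With two workers the combined time is the product over the sum: 6·3/(6+3) = 18/9 = 2 minutes.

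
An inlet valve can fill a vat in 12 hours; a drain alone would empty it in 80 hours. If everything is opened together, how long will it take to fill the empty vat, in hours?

240/17 hours

Net rate = 1/12 − 1/80 = (20 − 3)/240 = 17/240 per hour.
Filling time = 1 ÷ (17/240) = 240/17 hours.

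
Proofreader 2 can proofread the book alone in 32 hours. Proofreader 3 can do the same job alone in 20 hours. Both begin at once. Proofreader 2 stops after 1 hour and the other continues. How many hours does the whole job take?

In the first 1 hour the combined rate is 13/160, so 13/160 of the job is done, leaving 147/160.
After proofreader 2 leaves the rate is 1/20 per hour; the remaining 147/160 takes 147/8 hours.
Total = 1 + 147/8 = 155/8 hours.

155/8 hours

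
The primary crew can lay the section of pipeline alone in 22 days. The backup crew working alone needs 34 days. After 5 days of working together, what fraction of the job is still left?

Combined rate: 1/22 + 1/34 = (17 + 11)/374 = 28/374 = 14/187 per day.
In 5 days they complete 5·14/187 = 70/187 of the job.
So 117/187 remains.

117/187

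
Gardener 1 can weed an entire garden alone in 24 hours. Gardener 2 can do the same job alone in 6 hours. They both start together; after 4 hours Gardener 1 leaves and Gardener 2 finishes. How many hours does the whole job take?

5 hours

In the first 4 hours the combined rate is 5/24, so 5/6 of the job is done, leaving 1/6.
After Gardener 1 leaves the rate is 1/6 per hour; the remaining 1/6 takes 1 hour.
Total = 4 + 1 = 5 hours.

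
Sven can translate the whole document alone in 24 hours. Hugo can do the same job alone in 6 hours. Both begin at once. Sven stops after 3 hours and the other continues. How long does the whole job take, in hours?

21/4 hours

In the first 3 hours the combined rate is 5/24, so 5/8 of the job is done, leaving 3/8.
After Sven leaves the rate is 1/6 per hour; the remaining 3/8 takes 9/4 hours.
Total = 3 + 9/4 = 21/4 hours.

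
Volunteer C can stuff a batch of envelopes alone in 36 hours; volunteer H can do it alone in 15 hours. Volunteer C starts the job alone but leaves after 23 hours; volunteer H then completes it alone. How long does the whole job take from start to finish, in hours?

In 23 hours volunteer C does 23/36 of the job, leaving 13/36.
Volunteer H works at 1/15 per hour, so finishing takes 13/36 ÷ 1/15 = 65/12 hours.
Total time = 23 + 65/12 = 341/12 hours.

341/12 hours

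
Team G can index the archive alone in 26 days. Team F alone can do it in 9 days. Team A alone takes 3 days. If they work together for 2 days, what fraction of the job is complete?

Combined rate: 1/26 + 1/9 + 1/3 = (9 + 26 + 78)/234 = 113/234 per day.
In 2 days they complete 2·113/234 = 113/117 of the job.

113/117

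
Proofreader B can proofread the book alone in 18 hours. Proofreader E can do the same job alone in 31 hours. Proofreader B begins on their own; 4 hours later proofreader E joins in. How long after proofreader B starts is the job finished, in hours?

In the first 4 hours proofreader B alone does 4/18 = 2/9 of the job, leaving 7/9.
Once everyone is working, combined rate: 1/18 + 1/31 = (31 + 18)/558 = 49/558 per hour.
Remaining 7/9 at 49/558 per hour takes 62/7 hours.
Total from the start = 4 + 62/7 = 90/7 hours.

90/7 hours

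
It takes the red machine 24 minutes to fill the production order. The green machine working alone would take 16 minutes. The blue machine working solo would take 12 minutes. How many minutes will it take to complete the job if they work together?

Combined rate: 1/24 + 1/16 + 1/12 = (2 + 3 + 4)/48 = 9/48 = 3/16 per minute.
Time = 1 ÷ (3/16) = 16/3 minutes.

16/3 minutes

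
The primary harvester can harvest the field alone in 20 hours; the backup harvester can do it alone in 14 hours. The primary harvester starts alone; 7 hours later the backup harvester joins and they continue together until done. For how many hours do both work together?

In 7 hours the primary harvester does 7/20 of the job, leaving 13/20.
The primary harvester and the backup harvester together work at 17/140 per hour, so finishing takes 13/20 ÷ 17/140 = 91/17 hours.

91/17 hours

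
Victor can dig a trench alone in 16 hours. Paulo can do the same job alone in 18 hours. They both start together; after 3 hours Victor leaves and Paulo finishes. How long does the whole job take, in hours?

117/8 hours

In the first 3 hours the combined rate is 17/144, so 17/48 of the job is done, leaving 31/48.
After Victor leaves the rate is 1/18 per hour; the remaining 31/48 takes 93/8 hours.
Total = 3 + 93/8 = 117/8 hours.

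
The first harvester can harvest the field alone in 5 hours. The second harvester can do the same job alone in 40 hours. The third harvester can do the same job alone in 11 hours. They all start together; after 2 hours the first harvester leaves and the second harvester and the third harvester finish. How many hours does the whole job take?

88/17 hours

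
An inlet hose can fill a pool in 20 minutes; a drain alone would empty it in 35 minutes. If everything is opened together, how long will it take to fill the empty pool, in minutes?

Net rate = 1/20 − 1/35 = (7 − 4)/140 = 3/140 per minute.
Filling time = 1 ÷ (3/140) = 140/3 minutes.

140/3 minutes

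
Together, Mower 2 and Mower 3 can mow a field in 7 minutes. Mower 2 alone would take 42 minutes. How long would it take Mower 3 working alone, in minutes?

42/5 minutes

Combined rate is 1/7 per minute.
Known contribution: 1/42 per minute.
So Mower 3's rate is 1/7 − 1/42 = 5/42, meaning 42/5 minutes alone.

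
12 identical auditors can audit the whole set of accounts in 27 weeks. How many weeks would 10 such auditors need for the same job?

Total work is 12·27 = 324 auditor-weeks.
With 10 auditors: 324/10 = 162/5 weeks.

162/5 weeks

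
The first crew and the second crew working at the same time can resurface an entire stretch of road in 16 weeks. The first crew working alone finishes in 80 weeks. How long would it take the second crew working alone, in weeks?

Combined rate is 1/16 per week.
Known contribution: 1/80 per week.
So the second crew's rate is 1/16 − 1/80 = 1/20, meaning 20 weeks alone.

20 weeks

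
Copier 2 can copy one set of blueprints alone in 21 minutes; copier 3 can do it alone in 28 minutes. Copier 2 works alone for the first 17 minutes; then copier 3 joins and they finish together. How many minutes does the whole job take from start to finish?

In 17 minutes copier 2 does 17/21 of the job, leaving 4/21.
Copier 2 and copier 3 together work at 1/12 per minute, so finishing takes 4/21 ÷ 1/12 = 16/7 minutes.
Total time = 17 + 16/7 = 135/7 minutes.

135/7 minutes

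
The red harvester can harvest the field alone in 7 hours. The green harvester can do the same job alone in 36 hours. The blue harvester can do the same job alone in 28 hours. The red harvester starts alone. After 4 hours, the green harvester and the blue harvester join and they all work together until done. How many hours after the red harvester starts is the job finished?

In the first 4 hours the red harvester alone does 4/7 of the job, leaving 3/7.
Once everyone is working, combined rate: 1/7 + 1/36 + 1/28 = (36 + 7 + 9)/252 = 52/252 = 13/63 per hour.
Remaining 3/7 at 13/63 per hour takes 27/13 hours.
Total from the start = 4 + 27/13 = 79/13 hours.

79/13 hours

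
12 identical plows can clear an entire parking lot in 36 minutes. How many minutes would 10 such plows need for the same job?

Total work is 12·36 = 432 plow-minutes.
With 10 plows: 432/10 = 216/5 minutes.

216/5 minutes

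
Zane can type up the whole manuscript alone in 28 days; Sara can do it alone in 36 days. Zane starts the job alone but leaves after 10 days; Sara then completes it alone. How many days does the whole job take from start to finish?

232/7 days

In 10 days Zane does 10/28 = 5/14 of the job, leaving 9/14.
Sara works at 1/36 per day, so finishing takes 9/14 ÷ 1/36 = 162/7 days.
Total time = 10 + 162/7 = 232/7 days.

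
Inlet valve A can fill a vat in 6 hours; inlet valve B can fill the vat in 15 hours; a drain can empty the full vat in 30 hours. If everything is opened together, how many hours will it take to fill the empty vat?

5 hours

Net rate = 1/6 + 1/15 − 1/30 = (5 + 2 − 1)/30 = 6/30 = 1/5 per hour.
Filling time = 1 ÷ (1/5) = 5 hours.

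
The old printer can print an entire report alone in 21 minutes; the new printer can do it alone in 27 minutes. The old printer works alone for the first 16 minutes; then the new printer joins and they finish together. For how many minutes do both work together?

45/16 minutes

In 16 minutes the old printer does 16/21 of the job, leaving 5/21.
The old printer and the new printer together work at 16/189 per minute, so finishing takes 5/21 ÷ 16/189 = 45/16 minutes.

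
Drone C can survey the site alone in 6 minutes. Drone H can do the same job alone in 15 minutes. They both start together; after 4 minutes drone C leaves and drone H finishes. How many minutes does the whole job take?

5 minutes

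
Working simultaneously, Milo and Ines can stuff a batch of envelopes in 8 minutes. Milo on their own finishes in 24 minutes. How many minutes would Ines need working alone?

Combined rate is 1/8 per minute.
Known contribution: 1/24 per minute.
So Ines's rate is 1/8 − 1/24 = 1/12, meaning 12 minutes alone.

12 minutes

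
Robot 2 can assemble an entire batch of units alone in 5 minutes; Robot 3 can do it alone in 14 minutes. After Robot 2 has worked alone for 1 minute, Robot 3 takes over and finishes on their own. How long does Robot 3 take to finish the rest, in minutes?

56/5 minutes

In 1 minute Robot 2 does 1/5 of the job, leaving 4/5.
Robot 3 works at 1/14 per minute, so finishing takes 4/5 ÷ 1/14 = 56/5 minutes.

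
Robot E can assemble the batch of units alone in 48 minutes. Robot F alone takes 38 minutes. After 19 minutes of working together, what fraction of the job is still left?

5/48

Combined rate: 1/48 + 1/38 = (19 + 24)/912 = 43/912 per minute.
In 19 minutes they complete 19·43/912 = 43/48 of the job.
So 5/48 remains.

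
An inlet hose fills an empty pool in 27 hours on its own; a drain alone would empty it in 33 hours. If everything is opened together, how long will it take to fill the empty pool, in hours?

Net rate = 1/27 − 1/33 = (11 − 9)/297 = 2/297 per hour.
Filling time = 1 ÷ (2/297) = 297/2 hours.

297/2 hours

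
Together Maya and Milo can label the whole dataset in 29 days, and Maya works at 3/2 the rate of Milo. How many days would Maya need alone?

Let Milo's rate be r; then Maya's rate is (3/2)r, so together (3/2 + 1)r = (5/2)r = 1/29.
Thus r = 2/145 per day.
Milo alone: 145/2 days; Maya alone: 145/3 days.

145/3 days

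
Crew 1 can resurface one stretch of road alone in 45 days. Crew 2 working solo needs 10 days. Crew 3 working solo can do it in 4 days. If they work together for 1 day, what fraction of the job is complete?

Combined rate: 1/45 + 1/10 + 1/4 = (4 + 18 + 45)/180 = 67/180 per day.
In 1 day they complete 1·67/180 = 67/180 of the job.

67/180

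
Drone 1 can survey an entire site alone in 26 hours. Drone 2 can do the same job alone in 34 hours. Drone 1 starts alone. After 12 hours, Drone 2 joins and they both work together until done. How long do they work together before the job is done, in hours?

119/15 hours

In the first 12 hours Drone 1 alone does 12/26 = 6/13 of the job, leaving 7/13.
Once everyone is working, combined rate: 1/26 + 1/34 = (17 + 13)/442 = 30/442 = 15/221 per hour.
Remaining 7/13 at 15/221 per hour takes 119/15 hours.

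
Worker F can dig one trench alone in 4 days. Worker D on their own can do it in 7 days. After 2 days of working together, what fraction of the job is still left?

Combined rate: 1/4 + 1/7 = (7 + 4)/28 = 11/28 per day.
In 2 days they complete 2·11/28 = 11/14 of the job.
So 3/14 remains.

3/14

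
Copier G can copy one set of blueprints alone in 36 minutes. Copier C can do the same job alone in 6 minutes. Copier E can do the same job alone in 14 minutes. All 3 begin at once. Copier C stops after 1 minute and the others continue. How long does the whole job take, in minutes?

In the first 1 minute the combined rate is 67/252, so 67/252 of the job is done, leaving 185/252.
After Copier C leaves the rate is 25/252 per minute; the remaining 185/252 takes 37/5 minutes.
Total = 1 + 37/5 = 42/5 minutes.

42/5 minutes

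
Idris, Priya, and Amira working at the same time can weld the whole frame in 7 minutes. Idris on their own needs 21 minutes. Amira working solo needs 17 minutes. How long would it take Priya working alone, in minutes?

357/13 minutes

Combined rate is 1/7 per minute.
Known contribution: 1/21 + 1/17 = (17 + 21)/357 = 38/357 per minute.
So Priya's rate is 1/7 − 38/357 = 13/357, meaning 357/13 minutes alone.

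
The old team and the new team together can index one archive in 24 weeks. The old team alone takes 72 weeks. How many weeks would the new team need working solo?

36 weeks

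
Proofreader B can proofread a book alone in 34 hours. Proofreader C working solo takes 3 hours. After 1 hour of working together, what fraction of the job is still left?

65/102

Combined rate: 1/34 + 1/3 = (3 + 34)/102 = 37/102 per hour.
In 1 hour they complete 1·37/102 = 37/102 of the job.
So 65/102 remains.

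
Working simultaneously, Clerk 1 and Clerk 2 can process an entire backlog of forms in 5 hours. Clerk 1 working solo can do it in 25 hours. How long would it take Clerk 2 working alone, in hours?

25/4 hours

Combined rate is 1/5 per hour.
Known contribution: 1/25 per hour.
So Clerk 2's rate is 1/5 − 1/25 = 4/25, meaning 25/4 hours alone.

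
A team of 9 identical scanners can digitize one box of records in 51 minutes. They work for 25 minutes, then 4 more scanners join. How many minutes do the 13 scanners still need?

One scanner does 1/459 of the job per minute.
After 25 minutes with 9 scanners, 25/51 is done (26/51 left).
With 13 scanners the rate is 13/459, so the rest takes 26/51 ÷ 13/459 = 18 minutes.

18 minutes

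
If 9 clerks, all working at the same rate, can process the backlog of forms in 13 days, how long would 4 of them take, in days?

Total work is 9·13 = 117 clerk-days.
With 4 clerks: 117/4 days.

117/4 days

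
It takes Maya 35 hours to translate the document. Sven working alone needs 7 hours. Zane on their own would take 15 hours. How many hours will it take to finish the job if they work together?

21/5 hours

Combined rate: 1/35 + 1/7 + 1/15 = (3 + 15 + 7)/105 = 25/105 = 5/21 per hour.
Time = 1 ÷ (5/21) = 21/5 hours.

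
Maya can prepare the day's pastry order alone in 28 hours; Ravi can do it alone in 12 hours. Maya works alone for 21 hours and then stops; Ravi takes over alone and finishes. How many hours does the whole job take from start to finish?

In 21 hours Maya does 21/28 = 3/4 of the job, leaving 1/4.
Ravi works at 1/12 per hour, so finishing takes 1/4 ÷ 1/12 = 3 hours.
Total time = 21 + 3 = 24 hours.

24 hours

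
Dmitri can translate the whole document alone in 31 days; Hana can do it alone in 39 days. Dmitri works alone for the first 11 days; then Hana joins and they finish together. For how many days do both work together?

In 11 days Dmitri does 11/31 of the job, leaving 20/31.
Dmitri and Hana together work at 70/1209 per day, so finishing takes 20/31 ÷ 70/1209 = 78/7 days.

78/7 days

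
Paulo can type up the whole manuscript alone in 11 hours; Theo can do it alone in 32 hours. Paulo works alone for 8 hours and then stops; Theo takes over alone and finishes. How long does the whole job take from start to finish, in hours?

184/11 hours

In 8 hours Paulo does 8/11 of the job, leaving 3/11.
Theo works at 1/32 per hour, so finishing takes 3/11 ÷ 1/32 = 96/11 hours.
Total time = 8 + 96/11 = 184/11 hours.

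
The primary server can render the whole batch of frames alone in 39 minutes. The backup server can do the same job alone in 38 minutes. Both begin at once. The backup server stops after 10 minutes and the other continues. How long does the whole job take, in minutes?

In the first 10 minutes the combined rate is 77/1482, so 385/741 of the job is done, leaving 356/741.
After the backup server leaves the rate is 1/39 per minute; the remaining 356/741 takes 356/19 minutes.
Total = 10 + 356/19 = 546/19 minutes.

546/19 minutes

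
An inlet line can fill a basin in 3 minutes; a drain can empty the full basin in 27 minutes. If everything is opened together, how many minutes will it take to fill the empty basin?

27/8 minutes

Net rate = 1/3 − 1/27 = (9 − 1)/27 = 8/27 per minute.
Filling time = 1 ÷ (8/27) = 27/8 minutes.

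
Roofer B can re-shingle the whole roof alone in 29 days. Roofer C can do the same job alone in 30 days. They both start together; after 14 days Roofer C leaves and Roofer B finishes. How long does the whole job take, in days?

In the first 14 days the combined rate is 59/870, so 413/435 of the job is done, leaving 22/435.
After Roofer C leaves the rate is 1/29 per day; the remaining 22/435 takes 22/15 days.
Total = 14 + 22/15 = 232/15 days.

232/15 days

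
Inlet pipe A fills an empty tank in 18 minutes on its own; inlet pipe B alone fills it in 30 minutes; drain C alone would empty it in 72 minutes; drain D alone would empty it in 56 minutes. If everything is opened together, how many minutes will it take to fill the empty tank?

35/2 minutes

Net rate = 1/18 + 1/30 − 1/72 − 1/56 = (140 + 84 − 35 − 45)/2520 = 144/2520 = 2/35 per minute.
Filling time = 1 ÷ (2/35) = 35/2 minutes.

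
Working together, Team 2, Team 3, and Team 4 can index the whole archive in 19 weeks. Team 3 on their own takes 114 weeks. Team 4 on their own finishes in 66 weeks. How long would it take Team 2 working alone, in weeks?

Combined rate is 1/19 per week.
Known contribution: 1/114 + 1/66 = (11 + 19)/1254 = 30/1254 = 5/209 per week.
So Team 2's rate is 1/19 − 5/209 = 6/209, meaning 209/6 weeks alone.

209/6 weeks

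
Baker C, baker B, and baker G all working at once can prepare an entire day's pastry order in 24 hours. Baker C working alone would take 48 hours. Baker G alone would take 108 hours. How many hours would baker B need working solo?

432/5 hours

Combined rate is 1/24 per hour.
Known contribution: 1/48 + 1/108 = (9 + 4)/432 = 13/432 per hour.
So baker B's rate is 1/24 − 13/432 = 5/432, meaning 432/5 hours alone.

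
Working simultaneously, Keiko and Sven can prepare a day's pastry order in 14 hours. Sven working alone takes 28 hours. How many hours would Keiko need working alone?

28 hours

Combined rate is 1/14 per hour.
Known contribution: 1/28 per hour.
So Keiko's rate is 1/14 − 1/28 = 1/28, meaning 28 hours alone.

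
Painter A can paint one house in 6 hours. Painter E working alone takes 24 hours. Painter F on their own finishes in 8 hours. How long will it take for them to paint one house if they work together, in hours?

Combined rate: 1/6 + 1/24 + 1/8 = (4 + 1 + 3)/24 = 8/24 = 1/3 per hour.
Time = 1 ÷ (1/3) = 3 hours.

3 hours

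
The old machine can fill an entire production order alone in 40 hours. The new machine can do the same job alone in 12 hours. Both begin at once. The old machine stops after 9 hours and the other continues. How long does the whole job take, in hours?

93/10 hours

In the first 9 hours the combined rate is 13/120, so 39/40 of the job is done, leaving 1/40.
After the old machine leaves the rate is 1/12 per hour; the remaining 1/40 takes 3/10 hours.
Total = 9 + 3/10 = 93/10 hours.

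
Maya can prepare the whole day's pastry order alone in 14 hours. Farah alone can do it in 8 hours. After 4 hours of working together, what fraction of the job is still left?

3/14

Combined rate: 1/14 + 1/8 = (4 + 7)/56 = 11/56 per hour.
In 4 hours they complete 4·11/56 = 11/14 of the job.
So 3/14 remains.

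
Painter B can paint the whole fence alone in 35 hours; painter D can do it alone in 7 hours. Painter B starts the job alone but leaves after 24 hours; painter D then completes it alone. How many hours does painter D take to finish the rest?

In 24 hours painter B does 24/35 of the job, leaving 11/35.
Painter D works at 1/7 per hour, so finishing takes 11/35 ÷ 1/7 = 11/5 hours.

11/5 hours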